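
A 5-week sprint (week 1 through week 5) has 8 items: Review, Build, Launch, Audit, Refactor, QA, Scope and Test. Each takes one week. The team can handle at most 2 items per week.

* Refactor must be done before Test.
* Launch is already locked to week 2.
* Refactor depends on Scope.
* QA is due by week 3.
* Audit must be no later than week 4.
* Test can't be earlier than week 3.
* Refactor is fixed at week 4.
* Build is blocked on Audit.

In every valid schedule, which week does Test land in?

Test is available from week 3; precedence pushes Test to at least week 5.
So Test is pinned to week 5.

week 5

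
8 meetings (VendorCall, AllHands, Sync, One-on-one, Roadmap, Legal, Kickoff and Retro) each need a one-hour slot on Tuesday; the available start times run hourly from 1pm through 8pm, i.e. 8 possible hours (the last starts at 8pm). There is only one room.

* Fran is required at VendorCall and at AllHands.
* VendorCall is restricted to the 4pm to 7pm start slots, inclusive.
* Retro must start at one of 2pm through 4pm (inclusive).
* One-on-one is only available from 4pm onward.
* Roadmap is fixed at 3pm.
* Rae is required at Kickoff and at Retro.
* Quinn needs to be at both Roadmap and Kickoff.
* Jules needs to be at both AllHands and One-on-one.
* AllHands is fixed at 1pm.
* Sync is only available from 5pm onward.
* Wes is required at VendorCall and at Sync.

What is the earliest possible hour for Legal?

Legal at 2pm is achievable: AllHands=1pm; One-on-one=7pm; Kickoff=8pm; Legal=2pm; VendorCall=5pm; Sync=6pm; Roadmap=3pm; Retro=4pm.
Nothing earlier works — the conflict and capacity constraints rule out every hour before 2pm.

2pm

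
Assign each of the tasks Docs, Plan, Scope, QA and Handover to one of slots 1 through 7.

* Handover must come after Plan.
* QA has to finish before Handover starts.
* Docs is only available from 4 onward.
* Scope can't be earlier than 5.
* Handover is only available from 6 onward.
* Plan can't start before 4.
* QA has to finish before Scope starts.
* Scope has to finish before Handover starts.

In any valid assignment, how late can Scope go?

Scope is available from 5; downstream work caps Scope at 6.
Scope at 6 is achievable: QA in 1, Docs in 4, Scope in 6, Plan in 4, Handover in 7.

6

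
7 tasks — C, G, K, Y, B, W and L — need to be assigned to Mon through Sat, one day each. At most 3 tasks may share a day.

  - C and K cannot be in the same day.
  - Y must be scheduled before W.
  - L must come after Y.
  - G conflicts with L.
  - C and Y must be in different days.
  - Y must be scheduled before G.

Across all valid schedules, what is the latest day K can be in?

K at Sat is achievable: Y -> Mon, L -> Wed, W -> Tue, C -> Tue, B -> Mon, G -> Tue, K -> Sat.

Sat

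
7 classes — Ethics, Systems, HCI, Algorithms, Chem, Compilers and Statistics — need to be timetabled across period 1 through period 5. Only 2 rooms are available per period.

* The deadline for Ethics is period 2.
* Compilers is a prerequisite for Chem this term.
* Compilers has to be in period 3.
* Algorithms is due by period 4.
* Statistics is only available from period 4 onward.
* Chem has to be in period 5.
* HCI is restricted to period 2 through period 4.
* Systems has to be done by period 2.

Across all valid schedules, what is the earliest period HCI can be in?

HCI is available from period 2; HCI's own window allows nothing later than period 4.
HCI at period 2 is achievable: Ethics=period 1; Chem=period 5; Systems=period 1; Algorithms=period 2; HCI=period 2; Compilers=period 3; Statistics=period 4.

period 2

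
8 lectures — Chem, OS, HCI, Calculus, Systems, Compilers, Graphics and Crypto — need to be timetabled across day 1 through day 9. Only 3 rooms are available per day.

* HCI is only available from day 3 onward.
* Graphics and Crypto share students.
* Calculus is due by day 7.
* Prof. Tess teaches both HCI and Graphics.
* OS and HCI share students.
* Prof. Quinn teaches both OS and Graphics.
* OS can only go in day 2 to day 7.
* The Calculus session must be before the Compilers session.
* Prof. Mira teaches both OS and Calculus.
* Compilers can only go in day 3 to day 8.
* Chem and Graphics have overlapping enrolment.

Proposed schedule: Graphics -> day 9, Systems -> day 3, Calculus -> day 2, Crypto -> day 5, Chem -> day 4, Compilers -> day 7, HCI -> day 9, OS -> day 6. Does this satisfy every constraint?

Only 3 rooms are available per day — holds.
Compilers can only go in day 3 to day 8 — holds.
Prof. Mira teaches both OS and Calculus — holds.
The Calculus session must be before the Compilers session — holds.
Graphics and Crypto share students — holds.
OS and HCI share students — holds.
OS can only go in day 2 to day 7 — holds.
Prof. Quinn teaches both OS and Graphics — holds.
Prof. Tess teaches both HCI and Graphics — violated.
HCI is only available from day 3 onward — holds.
Calculus is due by day 7 — holds.
Chem and Graphics have overlapping enrolment — holds.

No. Prof. Tess teaches both HCI and Graphics is not satisfied.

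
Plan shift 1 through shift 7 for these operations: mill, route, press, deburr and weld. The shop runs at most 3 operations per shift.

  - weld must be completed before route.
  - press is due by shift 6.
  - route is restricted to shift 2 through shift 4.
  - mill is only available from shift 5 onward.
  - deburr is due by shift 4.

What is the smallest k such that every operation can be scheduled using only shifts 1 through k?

The precedence chain requires at least 2 distinct shifts.
With at most 3 per shift and 5 operations, at least 2 shifts are needed.
mill can't be placed before shift 5, so the schedule must run through at least shift 5.
5 works (last occupied shift: shift 5): for example route=shift 2; mill=shift 5; press=shift 1; deburr=shift 1; weld=shift 1.

5 shifts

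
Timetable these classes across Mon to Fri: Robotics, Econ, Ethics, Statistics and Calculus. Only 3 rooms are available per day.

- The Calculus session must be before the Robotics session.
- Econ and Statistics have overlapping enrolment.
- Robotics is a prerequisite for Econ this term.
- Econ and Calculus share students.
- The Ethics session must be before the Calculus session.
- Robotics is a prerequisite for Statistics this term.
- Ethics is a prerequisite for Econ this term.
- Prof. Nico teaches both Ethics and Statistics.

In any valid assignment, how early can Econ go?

Thu

Precedence pushes Econ to at least Thu.
Econ at Thu is achievable: Robotics in Wed, Statistics in Fri, Calculus in Tue, Econ in Thu, Ethics in Mon.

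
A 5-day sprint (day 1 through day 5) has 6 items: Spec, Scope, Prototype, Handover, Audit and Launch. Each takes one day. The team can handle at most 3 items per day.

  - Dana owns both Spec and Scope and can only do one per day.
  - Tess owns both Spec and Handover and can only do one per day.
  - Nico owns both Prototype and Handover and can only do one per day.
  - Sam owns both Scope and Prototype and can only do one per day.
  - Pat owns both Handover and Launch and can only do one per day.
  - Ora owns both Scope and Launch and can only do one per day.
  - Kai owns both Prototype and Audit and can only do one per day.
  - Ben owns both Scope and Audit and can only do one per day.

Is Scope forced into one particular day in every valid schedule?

No

Scope can be day 1 (e.g. Prototype in day 2, Spec in day 2, Launch in day 2, Scope in day 1, Audit in day 3, Handover in day 1) or day 2 (e.g. Prototype -> day 1; Scope -> day 2; Audit -> day 3; Handover -> day 2; Spec -> day 1; Launch -> day 1).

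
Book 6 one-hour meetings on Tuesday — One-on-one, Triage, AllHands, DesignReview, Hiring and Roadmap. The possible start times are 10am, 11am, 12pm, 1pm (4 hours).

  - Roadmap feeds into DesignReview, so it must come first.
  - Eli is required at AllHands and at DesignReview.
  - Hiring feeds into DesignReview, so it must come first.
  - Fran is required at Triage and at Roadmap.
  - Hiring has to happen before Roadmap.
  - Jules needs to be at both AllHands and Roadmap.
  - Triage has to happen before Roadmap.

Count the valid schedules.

Splitting on One-on-one: it can be 10am (12), 11am (12), 12pm (12), 1pm (12). Listing each branch's schedules as (Triage, AllHands, DesignReview, Hiring, Roadmap):
One-on-one=10am: (10am,10am,12pm,10am,11am) (10am,10am,1pm,10am,11am) (10am,10am,1pm,10am,12pm) (10am,10am,1pm,11am,12pm) (10am,11am,1pm,10am,12pm) (10am,11am,1pm,11am,12pm) (10am,12pm,1pm,10am,11am) (10am,1pm,12pm,10am,11am) (11am,10am,1pm,10am,12pm) (11am,10am,1pm,11am,12pm) (11am,11am,1pm,10am,12pm) (11am,11am,1pm,11am,12pm) — 12.
One-on-one=11am: (10am,10am,12pm,10am,11am) (10am,10am,1pm,10am,11am) (10am,10am,1pm,10am,12pm) (10am,10am,1pm,11am,12pm) (10am,11am,1pm,10am,12pm) (10am,11am,1pm,11am,12pm) (10am,12pm,1pm,10am,11am) (10am,1pm,12pm,10am,11am) (11am,10am,1pm,10am,12pm) (11am,10am,1pm,11am,12pm) (11am,11am,1pm,10am,12pm) (11am,11am,1pm,11am,12pm) — 12.
One-on-one=12pm: (10am,10am,12pm,10am,11am) (10am,10am,1pm,10am,11am) (10am,10am,1pm,10am,12pm) (10am,10am,1pm,11am,12pm) (10am,11am,1pm,10am,12pm) (10am,11am,1pm,11am,12pm) (10am,12pm,1pm,10am,11am) (10am,1pm,12pm,10am,11am) (11am,10am,1pm,10am,12pm) (11am,10am,1pm,11am,12pm) (11am,11am,1pm,10am,12pm) (11am,11am,1pm,11am,12pm) — 12.
One-on-one=1pm: (10am,10am,12pm,10am,11am) (10am,10am,1pm,10am,11am) (10am,10am,1pm,10am,12pm) (10am,10am,1pm,11am,12pm) (10am,11am,1pm,10am,12pm) (10am,11am,1pm,11am,12pm) (10am,12pm,1pm,10am,11am) (10am,1pm,12pm,10am,11am) (11am,10am,1pm,10am,12pm) (11am,10am,1pm,11am,12pm) (11am,11am,1pm,10am,12pm) (11am,11am,1pm,11am,12pm) — 12.
Summing: 12 + 12 + 12 + 12 = 48.

48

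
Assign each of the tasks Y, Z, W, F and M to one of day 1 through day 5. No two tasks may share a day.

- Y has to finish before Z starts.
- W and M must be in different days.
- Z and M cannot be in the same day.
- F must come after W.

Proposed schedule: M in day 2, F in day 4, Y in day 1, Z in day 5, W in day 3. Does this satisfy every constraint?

F must come after W — holds.
Y has to finish before Z starts — holds.
No two tasks may share a day — holds.
W and M must be in different days — holds.
Z and M cannot be in the same day — holds.

Yes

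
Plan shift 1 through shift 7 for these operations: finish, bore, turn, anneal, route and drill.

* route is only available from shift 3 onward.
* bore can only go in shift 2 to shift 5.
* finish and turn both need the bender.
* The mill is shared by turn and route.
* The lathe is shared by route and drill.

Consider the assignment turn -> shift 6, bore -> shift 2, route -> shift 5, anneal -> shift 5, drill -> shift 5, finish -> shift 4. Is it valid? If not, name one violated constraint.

Invalid. The lathe is shared by route and drill.

route is only available from shift 3 onward — holds.
The lathe is shared by route and drill — violated.
finish and turn both need the bender — holds.
The mill is shared by turn and route — holds.
bore can only go in shift 2 to shift 5 — holds.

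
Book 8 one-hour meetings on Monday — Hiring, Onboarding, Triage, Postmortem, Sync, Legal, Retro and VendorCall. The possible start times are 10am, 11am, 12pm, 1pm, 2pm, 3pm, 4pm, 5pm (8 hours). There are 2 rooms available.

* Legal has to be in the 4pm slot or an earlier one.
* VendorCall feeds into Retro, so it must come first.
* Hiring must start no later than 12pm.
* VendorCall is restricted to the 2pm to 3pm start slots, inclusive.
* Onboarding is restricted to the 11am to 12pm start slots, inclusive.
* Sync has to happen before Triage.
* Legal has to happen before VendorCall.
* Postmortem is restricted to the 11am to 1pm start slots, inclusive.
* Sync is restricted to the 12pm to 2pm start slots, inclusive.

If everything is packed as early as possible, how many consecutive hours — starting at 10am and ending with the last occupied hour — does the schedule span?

The precedence chain requires at least 3 distinct hours.
With at most 2 per hour and 8 meetings, at least 4 hours are needed.
Propagating the time windows through the other constraints, Retro can't land before 3pm — that is hour 6 counting from 10am — so the schedule must run through at least 6 hours.
6 works (last occupied hour: 3pm): for example VendorCall -> 2pm, Retro -> 3pm, Legal -> 10am, Hiring -> 10am, Onboarding -> 11am, Triage -> 1pm, Postmortem -> 11am, Sync -> 12pm.

6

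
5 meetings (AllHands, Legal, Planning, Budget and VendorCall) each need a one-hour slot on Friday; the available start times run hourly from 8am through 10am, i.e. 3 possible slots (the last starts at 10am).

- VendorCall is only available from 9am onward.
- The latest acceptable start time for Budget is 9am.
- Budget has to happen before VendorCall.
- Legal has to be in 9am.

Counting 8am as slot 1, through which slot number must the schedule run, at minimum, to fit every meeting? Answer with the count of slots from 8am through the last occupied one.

2 slots

The precedence chain requires at least 2 distinct slots.
2 works (last occupied slot: 9am): for example Legal=9am; Planning=8am; VendorCall=9am; Budget=8am; AllHands=8am.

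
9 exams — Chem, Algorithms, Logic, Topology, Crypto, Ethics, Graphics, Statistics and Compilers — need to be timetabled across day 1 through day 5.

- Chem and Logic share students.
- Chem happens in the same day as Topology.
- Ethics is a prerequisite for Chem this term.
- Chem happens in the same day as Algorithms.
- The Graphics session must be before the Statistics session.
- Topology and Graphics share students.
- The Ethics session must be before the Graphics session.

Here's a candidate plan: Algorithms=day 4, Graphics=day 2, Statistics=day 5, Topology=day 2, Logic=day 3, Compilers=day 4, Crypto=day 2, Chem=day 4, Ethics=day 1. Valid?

No — it violates: Chem happens in the same day as Topology

Ethics is a prerequisite for Chem this term — holds.
The Ethics session must be before the Graphics session — holds.
Chem happens in the same day as Algorithms — holds.
Topology and Graphics share students — violated.
Chem happens in the same day as Topology — violated.
Chem and Logic share students — holds.
The Graphics session must be before the Statistics session — holds.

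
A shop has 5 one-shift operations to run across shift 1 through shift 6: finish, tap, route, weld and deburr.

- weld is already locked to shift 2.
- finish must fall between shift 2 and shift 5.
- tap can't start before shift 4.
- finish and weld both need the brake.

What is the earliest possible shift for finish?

Finish is available from shift 2; finish's own window allows nothing later than shift 5.
finish at shift 3 is achievable: tap -> shift 4, deburr -> shift 1, route -> shift 1, finish -> shift 3, weld -> shift 2.
Nothing earlier works — the conflict constraints rule out every shift before shift 3.

shift 3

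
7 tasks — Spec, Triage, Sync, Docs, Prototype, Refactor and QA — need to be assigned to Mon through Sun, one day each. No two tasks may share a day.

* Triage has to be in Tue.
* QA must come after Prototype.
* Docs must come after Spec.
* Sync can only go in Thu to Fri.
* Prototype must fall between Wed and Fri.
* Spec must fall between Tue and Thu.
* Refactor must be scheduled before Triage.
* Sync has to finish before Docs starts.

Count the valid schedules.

Splitting on Spec: it can be Wed (4), Thu (2). Listing each branch's schedules as (Triage, Sync, Docs, Prototype, Refactor, QA):
Spec=Wed: (Tue,Thu,Sat,Fri,Mon,Sun) (Tue,Thu,Sun,Fri,Mon,Sat) (Tue,Fri,Sat,Thu,Mon,Sun) (Tue,Fri,Sun,Thu,Mon,Sat) — 4.
Spec=Thu: (Tue,Fri,Sat,Wed,Mon,Sun) (Tue,Fri,Sun,Wed,Mon,Sat) — 2.
Summing: 4 + 2 = 6.

6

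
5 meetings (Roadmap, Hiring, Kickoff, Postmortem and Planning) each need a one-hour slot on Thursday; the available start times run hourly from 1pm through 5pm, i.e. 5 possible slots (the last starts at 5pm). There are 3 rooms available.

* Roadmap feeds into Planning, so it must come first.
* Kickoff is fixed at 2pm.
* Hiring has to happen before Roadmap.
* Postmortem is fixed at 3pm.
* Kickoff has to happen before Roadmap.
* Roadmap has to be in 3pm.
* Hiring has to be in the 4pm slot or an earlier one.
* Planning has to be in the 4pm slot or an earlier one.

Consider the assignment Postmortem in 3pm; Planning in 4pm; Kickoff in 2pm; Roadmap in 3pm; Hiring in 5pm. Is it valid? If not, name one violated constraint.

Kickoff has to happen before Roadmap — holds.
Postmortem is fixed at 3pm — holds.
There are 3 rooms available — holds.
Planning has to be in the 4pm slot or an earlier one — holds.
Roadmap feeds into Planning, so it must come first — holds.
Kickoff is fixed at 2pm — holds.
Hiring has to be in the 4pm slot or an earlier one — violated.
Roadmap has to be in 3pm — holds.
Hiring has to happen before Roadmap — violated.

No — it violates: Hiring has to be in the 4pm slot or an earlier one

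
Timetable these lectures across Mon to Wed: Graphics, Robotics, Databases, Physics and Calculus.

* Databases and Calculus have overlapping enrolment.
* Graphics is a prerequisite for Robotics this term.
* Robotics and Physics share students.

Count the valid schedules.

36

Splitting on Graphics: it can be Mon (24), Tue (12). Listing each branch's schedules as (Robotics, Databases, Physics, Calculus):
Graphics=Mon: (Tue,Mon,Mon,Tue) (Tue,Mon,Mon,Wed) (Tue,Mon,Wed,Tue) (Tue,Mon,Wed,Wed) (Tue,Tue,Mon,Mon) (Tue,Tue,Mon,Wed) (Tue,Tue,Wed,Mon) (Tue,Tue,Wed,Wed) (Tue,Wed,Mon,Mon) (Tue,Wed,Mon,Tue) (Tue,Wed,Wed,Mon) (Tue,Wed,Wed,Tue) (Wed,Mon,Mon,Tue) (Wed,Mon,Mon,Wed) (Wed,Mon,Tue,Tue) (Wed,Mon,Tue,Wed) (Wed,Tue,Mon,Mon) (Wed,Tue,Mon,Wed) (Wed,Tue,Tue,Mon) (Wed,Tue,Tue,Wed) (Wed,Wed,Mon,Mon) (Wed,Wed,Mon,Tue) (Wed,Wed,Tue,Mon) (Wed,Wed,Tue,Tue) — 24.
Graphics=Tue: (Wed,Mon,Mon,Tue) (Wed,Mon,Mon,Wed) (Wed,Mon,Tue,Tue) (Wed,Mon,Tue,Wed) (Wed,Tue,Mon,Mon) (Wed,Tue,Mon,Wed) (Wed,Tue,Tue,Mon) (Wed,Tue,Tue,Wed) (Wed,Wed,Mon,Mon) (Wed,Wed,Mon,Tue) (Wed,Wed,Tue,Mon) (Wed,Wed,Tue,Tue) — 12.
Summing: 24 + 12 = 36.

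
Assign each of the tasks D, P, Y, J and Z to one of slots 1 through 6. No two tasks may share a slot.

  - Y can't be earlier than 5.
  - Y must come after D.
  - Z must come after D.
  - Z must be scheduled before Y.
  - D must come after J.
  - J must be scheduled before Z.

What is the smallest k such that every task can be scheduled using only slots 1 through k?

5

The precedence chain requires at least 4 distinct slots.
With at most 1 per slot and 5 tasks, at least 5 slots are needed.
Y can't be placed before 5, so the schedule must run through at least slot 5.
5 works (last occupied slot: 5): for example J in 1; Y in 5; Z in 3; D in 2; P in 4.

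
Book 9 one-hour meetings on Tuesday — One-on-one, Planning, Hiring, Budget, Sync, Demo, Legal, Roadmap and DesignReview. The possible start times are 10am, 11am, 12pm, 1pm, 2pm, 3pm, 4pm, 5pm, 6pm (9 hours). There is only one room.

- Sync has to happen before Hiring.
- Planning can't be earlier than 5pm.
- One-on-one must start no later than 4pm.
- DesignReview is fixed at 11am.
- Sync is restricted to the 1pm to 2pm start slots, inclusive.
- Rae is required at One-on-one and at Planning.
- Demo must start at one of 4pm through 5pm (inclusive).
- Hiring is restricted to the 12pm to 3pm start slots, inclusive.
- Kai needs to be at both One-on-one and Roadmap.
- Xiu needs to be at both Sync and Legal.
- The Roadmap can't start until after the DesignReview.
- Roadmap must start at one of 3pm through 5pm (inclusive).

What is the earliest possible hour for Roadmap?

Roadmap is available from 3pm; Roadmap's own window allows nothing later than 5pm.
Roadmap at 3pm is achievable: Roadmap=3pm; Hiring=2pm; Demo=4pm; DesignReview=11am; Planning=5pm; Legal=6pm; Budget=12pm; One-on-one=10am; Sync=1pm.

3pm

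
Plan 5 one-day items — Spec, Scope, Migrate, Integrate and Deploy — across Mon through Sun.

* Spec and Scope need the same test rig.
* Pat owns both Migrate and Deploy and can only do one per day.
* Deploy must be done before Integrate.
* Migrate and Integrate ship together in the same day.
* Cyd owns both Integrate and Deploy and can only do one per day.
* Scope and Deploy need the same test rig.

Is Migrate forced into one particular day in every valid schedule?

Migrate can be Tue (e.g. Deploy -> Mon; Spec -> Mon; Integrate -> Tue; Migrate -> Tue; Scope -> Tue) or Wed (e.g. Spec=Mon, Integrate=Wed, Migrate=Wed, Deploy=Mon, Scope=Tue).

No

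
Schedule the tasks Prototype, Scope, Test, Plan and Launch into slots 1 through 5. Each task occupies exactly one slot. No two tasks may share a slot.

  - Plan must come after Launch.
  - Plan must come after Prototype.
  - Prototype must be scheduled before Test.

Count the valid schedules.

Splitting on Prototype: it can be 1 (12), 2 (9), 3 (4). Listing each branch's schedules as (Scope, Test, Plan, Launch):
Prototype=1: (2,3,5,4) (2,4,5,3) (2,5,4,3) (3,2,5,4) (3,4,5,2) (3,5,4,2) (4,2,5,3) (4,3,5,2) (4,5,3,2) (5,2,4,3) (5,3,4,2) (5,4,3,2) — 12.
Prototype=2: (1,3,5,4) (1,4,5,3) (1,5,4,3) (3,4,5,1) (3,5,4,1) (4,3,5,1) (4,5,3,1) (5,3,4,1) (5,4,3,1) — 9.
Prototype=3: (1,4,5,2) (1,5,4,2) (2,4,5,1) (2,5,4,1) — 4.
Summing: 12 + 9 + 4 = 25.

25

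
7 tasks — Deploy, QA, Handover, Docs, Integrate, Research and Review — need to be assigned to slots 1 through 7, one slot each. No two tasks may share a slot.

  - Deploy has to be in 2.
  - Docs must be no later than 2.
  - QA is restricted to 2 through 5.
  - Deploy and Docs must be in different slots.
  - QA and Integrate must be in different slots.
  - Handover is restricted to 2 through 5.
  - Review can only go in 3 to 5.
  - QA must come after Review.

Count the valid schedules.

6

Splitting on QA: it can be 4 (2), 5 (4). Listing each branch's schedules as (Deploy, Handover, Docs, Integrate, Research, Review):
QA=4: (2,5,1,6,7,3) (2,5,1,7,6,3) — 2.
QA=5: (2,3,1,6,7,4) (2,3,1,7,6,4) (2,4,1,6,7,3) (2,4,1,7,6,3) — 4.
Summing: 2 + 4 = 6.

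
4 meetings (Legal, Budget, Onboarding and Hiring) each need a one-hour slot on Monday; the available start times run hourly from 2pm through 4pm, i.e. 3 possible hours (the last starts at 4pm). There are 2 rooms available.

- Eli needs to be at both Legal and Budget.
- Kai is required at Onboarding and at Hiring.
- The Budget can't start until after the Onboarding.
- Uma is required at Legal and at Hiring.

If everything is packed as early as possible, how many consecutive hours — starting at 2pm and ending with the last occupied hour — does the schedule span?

The precedence chain requires at least 2 distinct hours.
With at most 2 per hour and 4 meetings, at least 2 hours are needed.
2 works (last occupied hour: 3pm): for example Budget -> 3pm, Hiring -> 3pm, Onboarding -> 2pm, Legal -> 2pm.

2 hours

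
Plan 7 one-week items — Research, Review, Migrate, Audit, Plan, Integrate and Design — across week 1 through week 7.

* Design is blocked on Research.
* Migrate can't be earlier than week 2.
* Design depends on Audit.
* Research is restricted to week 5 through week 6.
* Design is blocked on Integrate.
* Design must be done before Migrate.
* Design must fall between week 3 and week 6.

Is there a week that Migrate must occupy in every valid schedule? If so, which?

week 7

Migrate is available from week 2; precedence pushes Migrate to at least week 7.
So Migrate is pinned to week 7.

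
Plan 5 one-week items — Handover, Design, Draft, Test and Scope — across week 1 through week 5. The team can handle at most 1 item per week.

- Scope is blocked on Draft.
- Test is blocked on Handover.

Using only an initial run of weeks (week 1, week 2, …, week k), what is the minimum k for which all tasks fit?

The precedence chain requires at least 2 distinct weeks.
With at most 1 per week and 5 tasks, at least 5 weeks are needed.
5 works (last occupied week: week 5): for example Handover=week 1; Scope=week 4; Design=week 5; Draft=week 2; Test=week 3.

5 weeks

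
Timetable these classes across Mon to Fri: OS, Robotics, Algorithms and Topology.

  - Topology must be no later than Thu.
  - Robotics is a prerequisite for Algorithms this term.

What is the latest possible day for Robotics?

Thu

Downstream work caps Robotics at Thu.
Robotics at Thu is achievable: Topology=Mon; Algorithms=Fri; OS=Mon; Robotics=Thu.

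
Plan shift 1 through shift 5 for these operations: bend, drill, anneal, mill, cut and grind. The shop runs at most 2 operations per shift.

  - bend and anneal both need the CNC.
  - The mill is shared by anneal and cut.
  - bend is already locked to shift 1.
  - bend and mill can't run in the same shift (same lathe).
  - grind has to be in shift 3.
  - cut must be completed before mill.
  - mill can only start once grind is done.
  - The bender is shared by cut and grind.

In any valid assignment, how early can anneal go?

shift 2

anneal at shift 2 is achievable: cut=shift 1, mill=shift 4, anneal=shift 2, drill=shift 2, grind=shift 3, bend=shift 1.
Nothing earlier works — the conflict and capacity constraints rule out every shift before shift 2.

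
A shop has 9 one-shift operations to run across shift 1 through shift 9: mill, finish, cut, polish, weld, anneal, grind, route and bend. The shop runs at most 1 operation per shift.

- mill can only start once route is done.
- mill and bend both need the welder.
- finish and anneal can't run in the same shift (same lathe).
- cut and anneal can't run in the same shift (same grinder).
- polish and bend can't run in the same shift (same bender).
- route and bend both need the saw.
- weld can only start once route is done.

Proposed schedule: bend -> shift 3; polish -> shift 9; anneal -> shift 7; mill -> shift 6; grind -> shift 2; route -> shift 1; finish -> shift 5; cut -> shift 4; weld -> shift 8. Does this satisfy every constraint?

Valid

finish and anneal can't run in the same shift (same lathe) — holds.
polish and bend can't run in the same shift (same bender) — holds.
weld can only start once route is done — holds.
mill and bend both need the welder — holds.
cut and anneal can't run in the same shift (same grinder) — holds.
route and bend both need the saw — holds.
The shop runs at most 1 operation per shift — holds.
mill can only start once route is done — holds.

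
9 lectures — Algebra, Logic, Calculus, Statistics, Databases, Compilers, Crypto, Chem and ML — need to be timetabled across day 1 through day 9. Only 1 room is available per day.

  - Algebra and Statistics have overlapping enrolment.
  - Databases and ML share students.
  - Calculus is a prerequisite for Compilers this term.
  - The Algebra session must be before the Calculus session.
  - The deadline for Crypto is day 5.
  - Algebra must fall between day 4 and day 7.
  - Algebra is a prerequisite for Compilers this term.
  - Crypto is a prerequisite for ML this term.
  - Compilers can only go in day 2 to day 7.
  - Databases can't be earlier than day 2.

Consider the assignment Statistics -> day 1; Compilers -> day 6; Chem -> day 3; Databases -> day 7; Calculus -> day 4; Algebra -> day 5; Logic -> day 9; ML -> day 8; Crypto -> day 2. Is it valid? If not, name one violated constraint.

Crypto is a prerequisite for ML this term — holds.
Calculus is a prerequisite for Compilers this term — holds.
Compilers can only go in day 2 to day 7 — holds.
Only 1 room is available per day — holds.
Algebra must fall between day 4 and day 7 — holds.
Algebra is a prerequisite for Compilers this term — holds.
Databases can't be earlier than day 2 — holds.
Databases and ML share students — holds.
The deadline for Crypto is day 5 — holds.
Algebra and Statistics have overlapping enrolment — holds.
The Algebra session must be before the Calculus session — violated.

No — it violates: The Algebra session must be before the Calculus session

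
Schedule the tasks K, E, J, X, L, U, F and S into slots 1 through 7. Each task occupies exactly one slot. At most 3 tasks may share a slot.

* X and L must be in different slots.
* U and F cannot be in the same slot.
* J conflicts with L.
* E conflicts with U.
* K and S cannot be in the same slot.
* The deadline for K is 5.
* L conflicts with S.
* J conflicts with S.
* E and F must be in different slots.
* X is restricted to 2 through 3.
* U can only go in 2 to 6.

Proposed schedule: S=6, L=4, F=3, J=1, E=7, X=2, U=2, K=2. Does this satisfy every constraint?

At most 3 tasks may share a slot — holds.
J conflicts with L — holds.
U and F cannot be in the same slot — holds.
L conflicts with S — holds.
E and F must be in different slots — holds.
E conflicts with U — holds.
X is restricted to 2 through 3 — holds.
The deadline for K is 5 — holds.
K and S cannot be in the same slot — holds.
U can only go in 2 to 6 — holds.
J conflicts with S — holds.
X and L must be in different slots — holds.

Valid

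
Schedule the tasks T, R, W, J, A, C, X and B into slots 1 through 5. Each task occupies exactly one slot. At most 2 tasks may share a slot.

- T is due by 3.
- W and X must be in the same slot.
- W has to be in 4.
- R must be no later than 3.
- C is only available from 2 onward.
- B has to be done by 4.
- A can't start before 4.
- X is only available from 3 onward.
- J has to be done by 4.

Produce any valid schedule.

B -> 3; A -> 5; W -> 4; J -> 2; T -> 1; C -> 2; X -> 4; R -> 1

Checking: W = X = 4; R=1 in [1,3]; W=4 in [4,4]; A=5 in [4,5]; J=2 in [1,4]; B=3 in [1,4]; C=2 in [2,5]; X=4 in [3,5]; T=1 in [1,3]; max 2 per slot (cap 2).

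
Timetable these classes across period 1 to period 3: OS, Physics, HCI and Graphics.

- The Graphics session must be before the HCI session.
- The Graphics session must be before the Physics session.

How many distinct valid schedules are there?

15

Splitting on OS: it can be period 1 (5), period 2 (5), period 3 (5). Listing each branch's schedules as (Physics, HCI, Graphics) by period number:
OS=period 1: (2,2,1) (2,3,1) (3,2,1) (3,3,1) (3,3,2) — 5.
OS=period 2: (2,2,1) (2,3,1) (3,2,1) (3,3,1) (3,3,2) — 5.
OS=period 3: (2,2,1) (2,3,1) (3,2,1) (3,3,1) (3,3,2) — 5.
Summing: 5 + 5 + 5 = 15.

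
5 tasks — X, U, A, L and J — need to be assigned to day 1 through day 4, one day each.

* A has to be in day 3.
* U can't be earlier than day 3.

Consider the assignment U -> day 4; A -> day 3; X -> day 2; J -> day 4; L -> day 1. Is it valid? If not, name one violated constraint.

U can't be earlier than day 3 — holds.
A has to be in day 3 — holds.

Yes, all constraints hold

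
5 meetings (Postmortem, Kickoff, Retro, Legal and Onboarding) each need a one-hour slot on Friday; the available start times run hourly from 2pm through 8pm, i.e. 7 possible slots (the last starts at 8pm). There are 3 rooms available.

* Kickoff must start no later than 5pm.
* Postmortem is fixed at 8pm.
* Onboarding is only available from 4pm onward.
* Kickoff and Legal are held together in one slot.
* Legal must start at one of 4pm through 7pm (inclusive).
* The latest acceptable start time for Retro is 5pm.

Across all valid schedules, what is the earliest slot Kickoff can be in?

4pm

Kickoff must be in the same slot as Legal, which can't be before 4pm, so Kickoff is at least 4pm; Kickoff's own window allows nothing later than 5pm.
Kickoff at 4pm is achievable: Onboarding -> 4pm, Kickoff -> 4pm, Retro -> 2pm, Postmortem -> 8pm, Legal -> 4pm.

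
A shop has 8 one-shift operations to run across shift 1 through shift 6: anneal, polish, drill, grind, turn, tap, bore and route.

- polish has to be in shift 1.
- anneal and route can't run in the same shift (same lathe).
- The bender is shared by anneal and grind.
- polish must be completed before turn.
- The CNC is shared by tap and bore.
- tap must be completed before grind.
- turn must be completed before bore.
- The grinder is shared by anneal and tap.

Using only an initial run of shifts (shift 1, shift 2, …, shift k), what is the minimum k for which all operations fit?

The precedence chain requires at least 3 distinct shifts.
3 works (last occupied shift: shift 3): for example tap -> shift 1, bore -> shift 3, anneal -> shift 3, route -> shift 1, grind -> shift 2, turn -> shift 2, drill -> shift 1, polish -> shift 1.

3 shifts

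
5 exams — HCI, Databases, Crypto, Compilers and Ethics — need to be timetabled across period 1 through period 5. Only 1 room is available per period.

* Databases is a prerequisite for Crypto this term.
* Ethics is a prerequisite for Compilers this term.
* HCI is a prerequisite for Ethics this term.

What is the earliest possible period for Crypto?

period 2

Precedence pushes Crypto to at least period 2.
Crypto at period 2 is achievable: HCI in period 3, Crypto in period 2, Compilers in period 5, Databases in period 1, Ethics in period 4.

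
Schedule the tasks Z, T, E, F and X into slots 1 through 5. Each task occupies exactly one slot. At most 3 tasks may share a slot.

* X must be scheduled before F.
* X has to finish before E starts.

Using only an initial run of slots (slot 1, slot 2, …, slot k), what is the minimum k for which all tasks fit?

The precedence chain requires at least 2 distinct slots.
With at most 3 per slot and 5 tasks, at least 2 slots are needed.
2 works (last occupied slot: 2): for example F -> 2; X -> 1; E -> 2; T -> 1; Z -> 1.

2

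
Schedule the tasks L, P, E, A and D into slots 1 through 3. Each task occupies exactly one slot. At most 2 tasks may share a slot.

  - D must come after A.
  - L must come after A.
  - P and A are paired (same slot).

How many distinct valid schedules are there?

7

Splitting on L: it can be 2 (3), 3 (4). Listing each branch's schedules as (P, E, A, D):
L=2: (1,2,1,3) (1,3,1,2) (1,3,1,3) — 3.
L=3: (1,2,1,2) (1,2,1,3) (1,3,1,2) (2,1,2,3) — 4.
Summing: 3 + 4 = 7.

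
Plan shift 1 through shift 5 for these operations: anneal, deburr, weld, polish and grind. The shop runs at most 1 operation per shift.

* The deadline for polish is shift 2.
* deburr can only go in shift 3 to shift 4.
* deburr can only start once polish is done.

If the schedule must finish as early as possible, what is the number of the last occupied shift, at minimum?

The precedence chain requires at least 2 distinct shifts.
With at most 1 per shift and 5 operations, at least 5 shifts are needed.
deburr can't be placed before shift 3, so the schedule must run through at least shift 3.
5 works (last occupied shift: shift 5): for example grind in shift 5, polish in shift 1, deburr in shift 3, weld in shift 4, anneal in shift 2.

shift 5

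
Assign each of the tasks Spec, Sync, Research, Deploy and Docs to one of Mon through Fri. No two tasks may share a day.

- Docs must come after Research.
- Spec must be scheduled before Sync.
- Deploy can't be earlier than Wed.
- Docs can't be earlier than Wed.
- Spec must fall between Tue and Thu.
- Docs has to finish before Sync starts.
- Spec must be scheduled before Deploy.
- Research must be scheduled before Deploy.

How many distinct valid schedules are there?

3

Enumerating: Deploy in Wed; Spec in Tue; Research in Mon; Docs in Thu; Sync in Fri | Sync=Fri; Research=Mon; Deploy=Thu; Docs=Wed; Spec=Tue | Sync -> Thu; Research -> Mon; Deploy -> Fri; Spec -> Tue; Docs -> Wed.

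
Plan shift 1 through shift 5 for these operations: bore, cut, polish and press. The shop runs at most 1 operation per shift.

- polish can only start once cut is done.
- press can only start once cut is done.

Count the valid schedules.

40

Splitting on bore: it can be shift 1 (8), shift 2 (8), shift 3 (8), shift 4 (8), shift 5 (8). Listing each branch's schedules as (cut, polish, press) by shift number:
bore=shift 1: (2,3,4) (2,3,5) (2,4,3) (2,4,5) (2,5,3) (2,5,4) (3,4,5) (3,5,4) — 8.
bore=shift 2: (1,3,4) (1,3,5) (1,4,3) (1,4,5) (1,5,3) (1,5,4) (3,4,5) (3,5,4) — 8.
bore=shift 3: (1,2,4) (1,2,5) (1,4,2) (1,4,5) (1,5,2) (1,5,4) (2,4,5) (2,5,4) — 8.
bore=shift 4: (1,2,3) (1,2,5) (1,3,2) (1,3,5) (1,5,2) (1,5,3) (2,3,5) (2,5,3) — 8.
bore=shift 5: (1,2,3) (1,2,4) (1,3,2) (1,3,4) (1,4,2) (1,4,3) (2,3,4) (2,4,3) — 8.
Summing: 8 + 8 + 8 + 8 + 8 = 40.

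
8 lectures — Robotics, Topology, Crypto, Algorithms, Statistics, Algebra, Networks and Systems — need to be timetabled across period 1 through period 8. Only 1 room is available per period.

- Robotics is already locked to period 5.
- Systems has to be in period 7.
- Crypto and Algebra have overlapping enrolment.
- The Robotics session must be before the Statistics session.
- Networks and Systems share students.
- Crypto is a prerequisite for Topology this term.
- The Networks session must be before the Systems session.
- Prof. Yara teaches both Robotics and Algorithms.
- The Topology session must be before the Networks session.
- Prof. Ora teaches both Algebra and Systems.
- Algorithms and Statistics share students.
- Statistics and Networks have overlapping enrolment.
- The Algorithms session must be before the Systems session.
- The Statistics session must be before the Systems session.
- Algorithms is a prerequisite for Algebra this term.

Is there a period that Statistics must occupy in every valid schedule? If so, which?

period 6

Robotics is fixed at period 5 and must come before Statistics, so Statistics is at least period 6.
Systems is fixed at period 7 and must come after Statistics, so Statistics is at most period 6.
So Statistics must be period 6.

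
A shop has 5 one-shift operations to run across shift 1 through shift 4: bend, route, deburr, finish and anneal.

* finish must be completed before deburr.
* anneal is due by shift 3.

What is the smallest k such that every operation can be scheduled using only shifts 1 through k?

The precedence chain requires at least 2 distinct shifts.
2 works (last occupied shift: shift 2): for example anneal in shift 1; finish in shift 1; bend in shift 1; route in shift 1; deburr in shift 2.

2 shifts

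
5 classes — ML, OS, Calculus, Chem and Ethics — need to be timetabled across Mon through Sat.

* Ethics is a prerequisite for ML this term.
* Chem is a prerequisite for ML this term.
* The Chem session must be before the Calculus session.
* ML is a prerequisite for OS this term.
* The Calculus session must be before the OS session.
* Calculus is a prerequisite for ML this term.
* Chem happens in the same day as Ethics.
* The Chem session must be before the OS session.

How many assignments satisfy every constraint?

Splitting on ML: it can be Wed (3), Thu (6), Fri (6). Listing each branch's schedules as (OS, Calculus, Chem, Ethics):
ML=Wed: (Thu,Tue,Mon,Mon) (Fri,Tue,Mon,Mon) (Sat,Tue,Mon,Mon) — 3.
ML=Thu: (Fri,Tue,Mon,Mon) (Fri,Wed,Mon,Mon) (Fri,Wed,Tue,Tue) (Sat,Tue,Mon,Mon) (Sat,Wed,Mon,Mon) (Sat,Wed,Tue,Tue) — 6.
ML=Fri: (Sat,Tue,Mon,Mon) (Sat,Wed,Mon,Mon) (Sat,Wed,Tue,Tue) (Sat,Thu,Mon,Mon) (Sat,Thu,Tue,Tue) (Sat,Thu,Wed,Wed) — 6.
Summing: 3 + 6 + 6 = 15.

15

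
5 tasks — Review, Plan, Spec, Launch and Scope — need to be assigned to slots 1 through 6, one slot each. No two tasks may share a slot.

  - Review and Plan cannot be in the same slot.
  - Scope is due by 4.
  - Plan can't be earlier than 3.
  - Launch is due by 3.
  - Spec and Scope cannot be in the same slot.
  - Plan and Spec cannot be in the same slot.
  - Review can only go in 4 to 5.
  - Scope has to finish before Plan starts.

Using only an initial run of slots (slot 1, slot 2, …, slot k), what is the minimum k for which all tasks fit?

5 slots

The precedence chain requires at least 2 distinct slots.
With at most 1 per slot and 5 tasks, at least 5 slots are needed.
Review can't be placed before 4, so the schedule must run through at least slot 4.
5 works (last occupied slot: 5): for example Scope=2; Review=4; Plan=3; Spec=5; Launch=1.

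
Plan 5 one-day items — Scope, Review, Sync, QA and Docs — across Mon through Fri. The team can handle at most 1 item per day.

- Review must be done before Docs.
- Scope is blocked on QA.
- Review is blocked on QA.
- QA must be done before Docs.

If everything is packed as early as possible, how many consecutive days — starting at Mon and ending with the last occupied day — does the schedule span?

The precedence chain requires at least 3 distinct days.
With at most 1 per day and 5 work items, at least 5 days are needed.
5 works (last occupied day: Fri): for example Sync in Fri, Docs in Wed, Scope in Thu, Review in Tue, QA in Mon.

5 days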